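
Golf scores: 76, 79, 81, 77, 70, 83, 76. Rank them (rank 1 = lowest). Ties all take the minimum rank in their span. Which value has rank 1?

Sorted (ascending): 70, 76, 76, 77, 79, 81, 83
The 2 values of 76 occupy positions 2–3 → each gets rank 2.
Rank 1 → value 70.

70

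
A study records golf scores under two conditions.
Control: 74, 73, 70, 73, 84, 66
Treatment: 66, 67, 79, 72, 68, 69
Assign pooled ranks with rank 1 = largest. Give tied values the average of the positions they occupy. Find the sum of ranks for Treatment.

Sorted (descending): 84, 79, 74, 73, 73, 72, 70, 69, 68, 67, 66, 66
The 2 values of 73 occupy positions 4–5 → average rank (4+5)/2 = 4.5.
The 2 values of 66 occupy positions 11–12 → average rank (11+12)/2 = 11.5.
Treatment values → pooled ranks: 66→11.5, 67→10, 79→2, 72→6, 68→9, 69→8
Rank sum = 11.5 + 10 + 2 + 6 + 9 + 8 = 46.5

46.5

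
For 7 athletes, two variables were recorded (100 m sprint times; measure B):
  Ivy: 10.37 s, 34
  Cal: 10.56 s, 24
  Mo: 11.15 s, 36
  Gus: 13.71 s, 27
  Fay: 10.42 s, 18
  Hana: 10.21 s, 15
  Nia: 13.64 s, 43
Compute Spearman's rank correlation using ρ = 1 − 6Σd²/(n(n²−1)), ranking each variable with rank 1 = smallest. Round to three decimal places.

Ranks of variable 1: 2, 4, 5, 7, 3, 1, 6
Ranks of variable 2: 5, 3, 6, 4, 2, 1, 7
d = r₁ − r₂: -3, 1, -1, 3, 1, 0, -1
d²: 9, 1, 1, 9, 1, 0, 1; Σd² = 22
ρ = 1 − 6·22/(7·48) = 1 − 132/336 = 0.607

0.607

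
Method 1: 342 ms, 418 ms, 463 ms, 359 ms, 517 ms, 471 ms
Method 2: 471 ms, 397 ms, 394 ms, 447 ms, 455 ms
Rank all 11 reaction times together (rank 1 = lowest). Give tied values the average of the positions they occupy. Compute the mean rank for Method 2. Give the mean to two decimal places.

Sorted (ascending): 342, 359, 394, 397, 418, 447, 455, 463, 471, 471, 517
The 2 values of 471 occupy positions 9–10 → average rank (9+10)/2 = 9.5.
Method 2 values → pooled ranks: 471→9.5, 397→4, 394→3, 447→6, 455→7
Mean rank = (9.5 + 4 + 3 + 6 + 7) / 5 = 5.90

5.90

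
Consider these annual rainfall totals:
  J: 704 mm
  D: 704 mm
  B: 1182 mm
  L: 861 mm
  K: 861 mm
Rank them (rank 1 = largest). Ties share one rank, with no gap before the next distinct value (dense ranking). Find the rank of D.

3

Sorted (descending): 1182, 861, 861, 704, 704
The 2 values of 861 share dense rank 2.
The 2 values of 704 share dense rank 3.
Remaining distinct values take the next consecutive integers.
D has value 704 mm → rank 3.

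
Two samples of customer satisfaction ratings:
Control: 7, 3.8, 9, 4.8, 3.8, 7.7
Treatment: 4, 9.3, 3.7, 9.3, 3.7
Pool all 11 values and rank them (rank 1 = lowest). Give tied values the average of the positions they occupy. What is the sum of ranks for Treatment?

Sorted (ascending): 3.7, 3.7, 3.8, 3.8, 4, 4.8, 7, 7.7, 9, 9.3, 9.3
The 2 values of 3.7 occupy positions 1–2 → average rank (1+2)/2 = 1.5.
The 2 values of 3.8 occupy positions 3–4 → average rank (3+4)/2 = 3.5.
The 2 values of 9.3 occupy positions 10–11 → average rank (10+11)/2 = 10.5.
Treatment values → pooled ranks: 4→5, 9.3→10.5, 3.7→1.5, 9.3→10.5, 3.7→1.5
Rank sum = 5 + 10.5 + 1.5 + 10.5 + 1.5 = 29

29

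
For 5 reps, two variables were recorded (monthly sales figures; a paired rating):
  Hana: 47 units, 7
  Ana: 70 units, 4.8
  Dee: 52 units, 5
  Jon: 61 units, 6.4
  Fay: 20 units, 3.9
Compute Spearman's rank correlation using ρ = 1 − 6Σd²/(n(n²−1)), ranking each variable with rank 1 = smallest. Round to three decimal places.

0.100

Ranks of variable 1: 2, 5, 3, 4, 1
Ranks of variable 2: 5, 2, 3, 4, 1
d = r₁ − r₂: -3, 3, 0, 0, 0
d²: 9, 9, 0, 0, 0; Σd² = 18
ρ = 1 − 6·18/(5·24) = 1 − 108/120 = 0.100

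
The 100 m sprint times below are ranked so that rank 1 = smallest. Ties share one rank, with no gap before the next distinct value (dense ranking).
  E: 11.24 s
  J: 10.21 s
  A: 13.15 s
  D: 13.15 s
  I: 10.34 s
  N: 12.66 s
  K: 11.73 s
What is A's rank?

6

Sorted (ascending): 10.21, 10.34, 11.24, 11.73, 12.66, 13.15, 13.15
The 2 values of 13.15 share dense rank 6.
Remaining distinct values take the next consecutive integers.
A has value 13.15 s → rank 6.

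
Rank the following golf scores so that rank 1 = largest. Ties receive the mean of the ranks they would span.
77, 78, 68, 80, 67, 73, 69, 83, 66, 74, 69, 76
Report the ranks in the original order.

4, 3, 10, 2, 11, 7, 8.5, 1, 12, 6, 8.5, 5

Sorted (descending): 83, 80, 78, 77, 76, 74, 73, 69, 69, 68, 67, 66
The 2 values of 69 occupy positions 8–9 → average rank (8+9)/2 = 8.5.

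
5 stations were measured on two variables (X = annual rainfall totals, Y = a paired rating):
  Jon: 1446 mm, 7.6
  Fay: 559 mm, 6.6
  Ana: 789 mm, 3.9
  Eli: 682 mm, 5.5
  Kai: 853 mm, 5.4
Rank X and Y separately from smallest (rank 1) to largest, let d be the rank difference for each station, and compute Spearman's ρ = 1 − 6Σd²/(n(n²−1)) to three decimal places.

0.100

Ranks of variable 1: 5, 1, 3, 2, 4
Ranks of variable 2: 5, 4, 1, 3, 2
d = r₁ − r₂: 0, -3, 2, -1, 2
d²: 0, 9, 4, 1, 4; Σd² = 18
ρ = 1 − 6·18/(5·24) = 1 − 108/120 = 0.100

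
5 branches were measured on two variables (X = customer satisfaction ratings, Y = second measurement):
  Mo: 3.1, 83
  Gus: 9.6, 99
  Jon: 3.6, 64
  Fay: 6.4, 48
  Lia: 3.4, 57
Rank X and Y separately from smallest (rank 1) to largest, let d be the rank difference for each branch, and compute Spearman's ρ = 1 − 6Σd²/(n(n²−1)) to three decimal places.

Ranks of variable 1: 1, 5, 3, 4, 2
Ranks of variable 2: 4, 5, 3, 1, 2
d = r₁ − r₂: -3, 0, 0, 3, 0
d²: 9, 0, 0, 9, 0; Σd² = 18
ρ = 1 − 6·18/(5·24) = 1 − 108/120 = 0.100

0.100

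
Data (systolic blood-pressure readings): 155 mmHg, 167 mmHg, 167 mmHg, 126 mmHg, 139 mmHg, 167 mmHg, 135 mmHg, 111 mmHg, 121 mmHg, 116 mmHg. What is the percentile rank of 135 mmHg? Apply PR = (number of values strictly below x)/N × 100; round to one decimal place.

N = 10.
Strictly below 135: 4. Equal to 135: 1.
PR = 4/10 × 100 = 40.0

40.0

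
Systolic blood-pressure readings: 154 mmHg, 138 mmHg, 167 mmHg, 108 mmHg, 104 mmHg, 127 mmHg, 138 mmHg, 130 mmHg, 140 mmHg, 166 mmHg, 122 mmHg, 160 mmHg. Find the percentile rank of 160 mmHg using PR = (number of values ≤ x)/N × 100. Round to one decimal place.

83.3

N = 12.
Strictly below 160: 9. Equal to 160: 1.
PR = 10/12 × 100 = 83.3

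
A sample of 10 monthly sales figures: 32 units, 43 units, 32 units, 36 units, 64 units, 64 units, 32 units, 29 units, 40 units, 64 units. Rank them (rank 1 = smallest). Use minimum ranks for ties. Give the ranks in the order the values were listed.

Sorted (ascending): 29, 32, 32, 32, 36, 40, 43, 64, 64, 64
The 3 values of 32 occupy positions 2–4 → each gets rank 2.
The 3 values of 64 occupy positions 8–10 → each gets rank 8.

2, 7, 2, 5, 8, 8, 2, 1, 6, 8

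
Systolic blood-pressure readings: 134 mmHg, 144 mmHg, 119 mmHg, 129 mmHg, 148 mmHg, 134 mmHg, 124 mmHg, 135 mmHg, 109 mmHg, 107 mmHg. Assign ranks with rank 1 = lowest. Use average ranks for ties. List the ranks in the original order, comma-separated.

6.5, 9, 3, 5, 10, 6.5, 4, 8, 2, 1

Sorted (ascending): 107, 109, 119, 124, 129, 134, 134, 135, 144, 148
The 2 values of 134 occupy positions 6–7 → average rank (6+7)/2 = 6.5.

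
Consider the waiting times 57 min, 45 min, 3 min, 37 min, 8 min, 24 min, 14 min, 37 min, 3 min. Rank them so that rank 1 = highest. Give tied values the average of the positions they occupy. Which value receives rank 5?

Sorted (descending): 57, 45, 37, 37, 24, 14, 8, 3, 3
The 2 values of 37 occupy positions 3–4 → average rank (3+4)/2 = 3.5.
The 2 values of 3 occupy positions 8–9 → average rank (8+9)/2 = 8.5.
Rank 5 → value 24.

24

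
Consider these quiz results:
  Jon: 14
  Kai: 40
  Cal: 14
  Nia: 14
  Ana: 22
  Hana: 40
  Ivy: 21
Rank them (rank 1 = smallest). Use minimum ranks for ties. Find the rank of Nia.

1

Sorted (ascending): 14, 14, 14, 21, 22, 40, 40
The 3 values of 14 occupy positions 1–3 → each gets rank 1.
The 2 values of 40 occupy positions 6–7 → each gets rank 6.
Nia has value 14 → rank 1.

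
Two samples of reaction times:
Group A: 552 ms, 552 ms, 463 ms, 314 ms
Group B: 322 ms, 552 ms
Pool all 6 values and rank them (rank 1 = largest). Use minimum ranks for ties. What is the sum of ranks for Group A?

Sorted (descending): 552, 552, 552, 463, 322, 314
The 3 values of 552 occupy positions 1–3 → each gets rank 1.
Group A values → pooled ranks: 552→1, 552→1, 463→4, 314→6
Rank sum = 1 + 1 + 4 + 6 = 12

12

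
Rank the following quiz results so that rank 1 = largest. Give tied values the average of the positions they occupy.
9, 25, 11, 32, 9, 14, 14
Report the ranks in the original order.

Sorted (descending): 32, 25, 14, 14, 11, 9, 9
The 2 values of 14 occupy positions 3–4 → average rank (3+4)/2 = 3.5.
The 2 values of 9 occupy positions 6–7 → average rank (6+7)/2 = 6.5.

6.5, 2, 5, 1, 6.5, 3.5, 3.5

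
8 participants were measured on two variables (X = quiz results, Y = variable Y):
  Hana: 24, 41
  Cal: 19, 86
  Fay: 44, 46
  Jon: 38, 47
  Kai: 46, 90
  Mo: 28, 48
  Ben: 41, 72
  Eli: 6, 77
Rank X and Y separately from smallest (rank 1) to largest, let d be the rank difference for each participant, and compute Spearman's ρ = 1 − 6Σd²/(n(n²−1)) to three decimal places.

0.000

Ranks of variable 1: 3, 2, 7, 5, 8, 4, 6, 1
Ranks of variable 2: 1, 7, 2, 3, 8, 4, 5, 6
d = r₁ − r₂: 2, -5, 5, 2, 0, 0, 1, -5
d²: 4, 25, 25, 4, 0, 0, 1, 25; Σd² = 84
ρ = 1 − 6·84/(8·63) = 1 − 504/504 = 0.000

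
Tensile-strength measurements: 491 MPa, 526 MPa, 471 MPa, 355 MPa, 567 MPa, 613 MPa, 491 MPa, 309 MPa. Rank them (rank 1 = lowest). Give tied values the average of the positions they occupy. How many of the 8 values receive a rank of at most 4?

3

Sorted (ascending): 309, 355, 471, 491, 491, 526, 567, 613
The 2 values of 491 occupy positions 4–5 → average rank (4+5)/2 = 4.5.
Ranks ≤ 4: {1, 2, 3} → 3 values.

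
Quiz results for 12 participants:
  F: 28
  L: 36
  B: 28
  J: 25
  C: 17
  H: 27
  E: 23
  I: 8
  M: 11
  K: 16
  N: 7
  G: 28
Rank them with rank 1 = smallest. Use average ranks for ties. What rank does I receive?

2

Sorted (ascending): 7, 8, 11, 16, 17, 23, 25, 27, 28, 28, 28, 36
The 3 values of 28 occupy positions 9–11 → average rank 10.
I has value 8 → rank 2.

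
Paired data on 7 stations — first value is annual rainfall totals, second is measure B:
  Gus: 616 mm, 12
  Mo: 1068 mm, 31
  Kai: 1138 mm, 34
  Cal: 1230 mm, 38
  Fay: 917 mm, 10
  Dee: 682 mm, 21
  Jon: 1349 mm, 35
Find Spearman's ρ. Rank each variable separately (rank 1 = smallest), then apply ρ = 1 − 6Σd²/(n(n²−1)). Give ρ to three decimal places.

0.857

Ranks of variable 1: 1, 4, 5, 6, 3, 2, 7
Ranks of variable 2: 2, 4, 5, 7, 1, 3, 6
d = r₁ − r₂: -1, 0, 0, -1, 2, -1, 1
d²: 1, 0, 0, 1, 4, 1, 1; Σd² = 8
ρ = 1 − 6·8/(7·48) = 1 − 48/336 = 0.857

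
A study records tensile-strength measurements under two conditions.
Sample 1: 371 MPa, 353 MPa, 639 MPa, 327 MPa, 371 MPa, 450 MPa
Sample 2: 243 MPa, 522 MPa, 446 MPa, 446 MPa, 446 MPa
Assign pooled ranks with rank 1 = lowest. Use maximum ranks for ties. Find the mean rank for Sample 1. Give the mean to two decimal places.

5.83

Sorted (ascending): 243, 327, 353, 371, 371, 446, 446, 446, 450, 522, 639
The 2 values of 371 occupy positions 4–5 → each gets rank 5.
The 3 values of 446 occupy positions 6–8 → each gets rank 8.
Sample 1 values → pooled ranks: 371→5, 353→3, 639→11, 327→2, 371→5, 450→9
Mean rank = (5 + 3 + 11 + 2 + 5 + 9) / 6 = 5.83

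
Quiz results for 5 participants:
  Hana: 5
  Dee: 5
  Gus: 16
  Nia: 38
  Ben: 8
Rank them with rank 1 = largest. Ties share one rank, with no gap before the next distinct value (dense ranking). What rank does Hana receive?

4

Sorted (descending): 38, 16, 8, 5, 5
The 2 values of 5 share dense rank 4.
Remaining distinct values take the next consecutive integers.
Hana has value 5 → rank 4.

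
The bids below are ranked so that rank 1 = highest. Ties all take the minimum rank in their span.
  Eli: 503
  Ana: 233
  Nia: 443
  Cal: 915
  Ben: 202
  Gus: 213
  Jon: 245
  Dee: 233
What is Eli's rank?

Sorted (descending): 915, 503, 443, 245, 233, 233, 213, 202
The 2 values of 233 occupy positions 5–6 → each gets rank 5.
Eli has value 503 → rank 2.

2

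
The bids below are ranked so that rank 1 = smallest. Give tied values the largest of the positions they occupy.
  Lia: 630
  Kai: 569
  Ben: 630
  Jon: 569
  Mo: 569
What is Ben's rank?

Sorted (ascending): 569, 569, 569, 630, 630
The 3 values of 569 occupy positions 1–3 → each gets rank 3.
The 2 values of 630 occupy positions 4–5 → each gets rank 5.
Ben has value 630 → rank 5.

5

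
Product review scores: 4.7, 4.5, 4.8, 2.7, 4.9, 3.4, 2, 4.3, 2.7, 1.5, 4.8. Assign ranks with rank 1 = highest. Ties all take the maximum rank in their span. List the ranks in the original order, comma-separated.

Sorted (descending): 4.9, 4.8, 4.8, 4.7, 4.5, 4.3, 3.4, 2.7, 2.7, 2, 1.5
The 2 values of 4.8 occupy positions 2–3 → each gets rank 3.
The 2 values of 2.7 occupy positions 8–9 → each gets rank 9.

4, 5, 3, 9, 1, 7, 10, 6, 9, 11, 3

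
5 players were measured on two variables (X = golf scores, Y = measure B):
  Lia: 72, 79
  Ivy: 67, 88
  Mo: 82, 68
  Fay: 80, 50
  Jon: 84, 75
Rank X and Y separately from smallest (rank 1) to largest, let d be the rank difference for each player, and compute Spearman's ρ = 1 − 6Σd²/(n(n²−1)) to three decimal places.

-0.600

Ranks of variable 1: 2, 1, 4, 3, 5
Ranks of variable 2: 4, 5, 2, 1, 3
d = r₁ − r₂: -2, -4, 2, 2, 2
d²: 4, 16, 4, 4, 4; Σd² = 32
ρ = 1 − 6·32/(5·24) = 1 − 192/120 = -0.600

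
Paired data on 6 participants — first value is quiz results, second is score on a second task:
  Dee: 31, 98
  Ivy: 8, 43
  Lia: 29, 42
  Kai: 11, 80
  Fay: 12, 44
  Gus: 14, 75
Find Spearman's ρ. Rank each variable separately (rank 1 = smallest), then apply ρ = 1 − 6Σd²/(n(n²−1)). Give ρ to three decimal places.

0.257

Ranks of variable 1: 6, 1, 5, 2, 3, 4
Ranks of variable 2: 6, 2, 1, 5, 3, 4
d = r₁ − r₂: 0, -1, 4, -3, 0, 0
d²: 0, 1, 16, 9, 0, 0; Σd² = 26
ρ = 1 − 6·26/(6·35) = 1 − 156/210 = 0.257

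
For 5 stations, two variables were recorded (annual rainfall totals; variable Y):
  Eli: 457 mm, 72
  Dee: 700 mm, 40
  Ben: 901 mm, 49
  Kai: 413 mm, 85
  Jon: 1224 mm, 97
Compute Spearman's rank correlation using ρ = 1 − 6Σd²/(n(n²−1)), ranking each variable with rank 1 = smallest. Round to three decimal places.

Ranks of variable 1: 2, 3, 4, 1, 5
Ranks of variable 2: 3, 1, 2, 4, 5
d = r₁ − r₂: -1, 2, 2, -3, 0
d²: 1, 4, 4, 9, 0; Σd² = 18
ρ = 1 − 6·18/(5·24) = 1 − 108/120 = 0.100

0.100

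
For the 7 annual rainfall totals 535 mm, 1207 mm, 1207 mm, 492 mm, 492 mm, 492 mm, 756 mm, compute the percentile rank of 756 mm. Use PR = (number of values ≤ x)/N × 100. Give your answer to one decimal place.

71.4

N = 7.
Strictly below 756: 4. Equal to 756: 1.
PR = 5/7 × 100 = 71.4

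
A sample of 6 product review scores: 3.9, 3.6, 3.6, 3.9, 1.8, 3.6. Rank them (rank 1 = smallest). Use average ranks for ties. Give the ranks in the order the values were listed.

Sorted (ascending): 1.8, 3.6, 3.6, 3.6, 3.9, 3.9
The 3 values of 3.6 occupy positions 2–4 → average rank 3.
The 2 values of 3.9 occupy positions 5–6 → average rank (5+6)/2 = 5.5.

5.5, 3, 3, 5.5, 1, 3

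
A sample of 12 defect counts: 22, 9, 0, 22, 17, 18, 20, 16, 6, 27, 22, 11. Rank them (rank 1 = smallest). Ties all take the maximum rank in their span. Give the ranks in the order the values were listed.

Sorted (ascending): 0, 6, 9, 11, 16, 17, 18, 20, 22, 22, 22, 27
The 3 values of 22 occupy positions 9–11 → each gets rank 11.

11, 3, 1, 11, 6, 7, 8, 5, 2, 12, 11, 4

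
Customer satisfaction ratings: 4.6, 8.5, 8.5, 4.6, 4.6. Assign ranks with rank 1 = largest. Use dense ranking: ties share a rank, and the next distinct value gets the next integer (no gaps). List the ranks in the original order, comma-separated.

2, 1, 1, 2, 2

Sorted (descending): 8.5, 8.5, 4.6, 4.6, 4.6
The 2 values of 8.5 share dense rank 1.
The 3 values of 4.6 share dense rank 2.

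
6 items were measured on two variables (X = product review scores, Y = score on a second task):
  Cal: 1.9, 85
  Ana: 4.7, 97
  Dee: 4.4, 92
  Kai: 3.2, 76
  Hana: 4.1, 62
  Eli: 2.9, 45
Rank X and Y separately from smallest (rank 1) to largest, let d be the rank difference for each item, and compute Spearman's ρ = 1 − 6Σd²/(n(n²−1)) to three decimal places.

Ranks of variable 1: 1, 6, 5, 3, 4, 2
Ranks of variable 2: 4, 6, 5, 3, 2, 1
d = r₁ − r₂: -3, 0, 0, 0, 2, 1
d²: 9, 0, 0, 0, 4, 1; Σd² = 14
ρ = 1 − 6·14/(6·35) = 1 − 84/210 = 0.600

0.600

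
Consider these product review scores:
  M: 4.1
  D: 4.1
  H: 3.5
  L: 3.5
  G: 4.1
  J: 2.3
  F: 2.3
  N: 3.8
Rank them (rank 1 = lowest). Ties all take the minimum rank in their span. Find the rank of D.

Sorted (ascending): 2.3, 2.3, 3.5, 3.5, 3.8, 4.1, 4.1, 4.1
The 2 values of 2.3 occupy positions 1–2 → each gets rank 1.
The 2 values of 3.5 occupy positions 3–4 → each gets rank 3.
The 3 values of 4.1 occupy positions 6–8 → each gets rank 6.
D has value 4.1 → rank 6.

6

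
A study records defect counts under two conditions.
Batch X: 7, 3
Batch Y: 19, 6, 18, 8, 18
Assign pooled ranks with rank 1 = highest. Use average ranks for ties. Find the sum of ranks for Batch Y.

16

Sorted (descending): 19, 18, 18, 8, 7, 6, 3
The 2 values of 18 occupy positions 2–3 → average rank (2+3)/2 = 2.5.
Batch Y values → pooled ranks: 19→1, 6→6, 18→2.5, 8→4, 18→2.5
Rank sum = 1 + 6 + 2.5 + 4 + 2.5 = 16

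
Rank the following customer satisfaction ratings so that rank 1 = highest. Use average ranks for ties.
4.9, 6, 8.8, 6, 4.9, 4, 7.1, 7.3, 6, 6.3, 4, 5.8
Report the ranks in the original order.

9.5, 6, 1, 6, 9.5, 11.5, 3, 2, 6, 4, 11.5, 8

Sorted (descending): 8.8, 7.3, 7.1, 6.3, 6, 6, 6, 5.8, 4.9, 4.9, 4, 4
The 3 values of 6 occupy positions 5–7 → average rank 6.
The 2 values of 4.9 occupy positions 9–10 → average rank (9+10)/2 = 9.5.
The 2 values of 4 occupy positions 11–12 → average rank (11+12)/2 = 11.5.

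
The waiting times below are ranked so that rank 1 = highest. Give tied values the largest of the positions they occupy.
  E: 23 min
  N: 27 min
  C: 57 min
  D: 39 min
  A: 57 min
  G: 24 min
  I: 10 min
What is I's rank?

Sorted (descending): 57, 57, 39, 27, 24, 23, 10
The 2 values of 57 occupy positions 1–2 → each gets rank 2.
I has value 10 min → rank 7.

7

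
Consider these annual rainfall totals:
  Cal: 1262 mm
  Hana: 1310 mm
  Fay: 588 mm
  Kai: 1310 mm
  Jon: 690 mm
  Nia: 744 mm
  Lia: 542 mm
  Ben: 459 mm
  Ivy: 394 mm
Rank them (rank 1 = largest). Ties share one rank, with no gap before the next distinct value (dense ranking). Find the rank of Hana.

1

Sorted (descending): 1310, 1310, 1262, 744, 690, 588, 542, 459, 394
The 2 values of 1310 share dense rank 1.
Remaining distinct values take the next consecutive integers.
Hana has value 1310 mm → rank 1.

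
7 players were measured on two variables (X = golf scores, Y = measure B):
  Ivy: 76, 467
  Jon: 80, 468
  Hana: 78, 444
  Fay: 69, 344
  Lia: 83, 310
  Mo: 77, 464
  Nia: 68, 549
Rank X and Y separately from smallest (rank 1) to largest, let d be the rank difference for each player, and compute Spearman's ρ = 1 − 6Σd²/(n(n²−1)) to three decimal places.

-0.429

Ranks of variable 1: 3, 6, 5, 2, 7, 4, 1
Ranks of variable 2: 5, 6, 3, 2, 1, 4, 7
d = r₁ − r₂: -2, 0, 2, 0, 6, 0, -6
d²: 4, 0, 4, 0, 36, 0, 36; Σd² = 80
ρ = 1 − 6·80/(7·48) = 1 − 480/336 = -0.429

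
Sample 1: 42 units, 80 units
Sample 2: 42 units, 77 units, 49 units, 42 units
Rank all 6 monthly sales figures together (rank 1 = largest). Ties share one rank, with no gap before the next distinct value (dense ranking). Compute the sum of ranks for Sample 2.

13

Sorted (descending): 80, 77, 49, 42, 42, 42
The 3 values of 42 share dense rank 4.
Remaining distinct values take the next consecutive integers.
Sample 2 values → pooled ranks: 42→4, 77→2, 49→3, 42→4
Rank sum = 4 + 2 + 3 + 4 = 13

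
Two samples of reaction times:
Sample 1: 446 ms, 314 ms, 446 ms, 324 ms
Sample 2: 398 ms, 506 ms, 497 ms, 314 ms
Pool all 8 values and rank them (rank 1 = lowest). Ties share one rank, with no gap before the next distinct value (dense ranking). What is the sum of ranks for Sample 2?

Sorted (ascending): 314, 314, 324, 398, 446, 446, 497, 506
The 2 values of 314 share dense rank 1.
The 2 values of 446 share dense rank 4.
Remaining distinct values take the next consecutive integers.
Sample 2 values → pooled ranks: 398→3, 506→6, 497→5, 314→1
Rank sum = 3 + 6 + 5 + 1 = 15

15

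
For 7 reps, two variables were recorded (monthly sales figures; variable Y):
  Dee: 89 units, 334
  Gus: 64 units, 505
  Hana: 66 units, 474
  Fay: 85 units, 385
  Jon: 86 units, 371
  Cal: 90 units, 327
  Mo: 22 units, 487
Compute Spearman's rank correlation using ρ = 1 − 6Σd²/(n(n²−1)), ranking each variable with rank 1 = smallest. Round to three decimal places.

Ranks of variable 1: 6, 2, 3, 4, 5, 7, 1
Ranks of variable 2: 2, 7, 5, 4, 3, 1, 6
d = r₁ − r₂: 4, -5, -2, 0, 2, 6, -5
d²: 16, 25, 4, 0, 4, 36, 25; Σd² = 110
ρ = 1 − 6·110/(7·48) = 1 − 660/336 = -0.964

-0.964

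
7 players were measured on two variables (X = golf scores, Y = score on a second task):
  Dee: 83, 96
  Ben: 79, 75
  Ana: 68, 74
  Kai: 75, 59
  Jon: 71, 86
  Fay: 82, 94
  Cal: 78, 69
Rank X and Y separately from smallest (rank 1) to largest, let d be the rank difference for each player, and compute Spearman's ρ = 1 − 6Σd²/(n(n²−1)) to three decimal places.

Ranks of variable 1: 7, 5, 1, 3, 2, 6, 4
Ranks of variable 2: 7, 4, 3, 1, 5, 6, 2
d = r₁ − r₂: 0, 1, -2, 2, -3, 0, 2
d²: 0, 1, 4, 4, 9, 0, 4; Σd² = 22
ρ = 1 − 6·22/(7·48) = 1 − 132/336 = 0.607

0.607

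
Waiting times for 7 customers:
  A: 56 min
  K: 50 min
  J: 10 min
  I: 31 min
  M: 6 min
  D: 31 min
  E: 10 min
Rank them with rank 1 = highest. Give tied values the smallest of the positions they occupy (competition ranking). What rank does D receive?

Sorted (descending): 56, 50, 31, 31, 10, 10, 6
The 2 values of 31 occupy positions 3–4 → each gets rank 3.
The 2 values of 10 occupy positions 5–6 → each gets rank 5.
D has value 31 min → rank 3.

3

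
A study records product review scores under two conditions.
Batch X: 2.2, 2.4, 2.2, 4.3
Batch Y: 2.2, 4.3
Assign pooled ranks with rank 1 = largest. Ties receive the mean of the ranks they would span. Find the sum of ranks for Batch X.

14.5

Sorted (descending): 4.3, 4.3, 2.4, 2.2, 2.2, 2.2
The 2 values of 4.3 occupy positions 1–2 → average rank (1+2)/2 = 1.5.
The 3 values of 2.2 occupy positions 4–6 → average rank 5.
Batch X values → pooled ranks: 2.2→5, 2.4→3, 2.2→5, 4.3→1.5
Rank sum = 5 + 3 + 5 + 1.5 = 14.5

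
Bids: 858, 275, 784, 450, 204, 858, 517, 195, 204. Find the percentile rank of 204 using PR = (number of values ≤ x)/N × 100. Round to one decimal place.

33.3

N = 9.
Strictly below 204: 1. Equal to 204: 2.
PR = 3/9 × 100 = 33.3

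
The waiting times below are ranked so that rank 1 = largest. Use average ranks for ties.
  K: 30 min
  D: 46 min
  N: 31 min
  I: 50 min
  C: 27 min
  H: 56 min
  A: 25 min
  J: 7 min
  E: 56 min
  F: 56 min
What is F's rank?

Sorted (descending): 56, 56, 56, 50, 46, 31, 30, 27, 25, 7
The 3 values of 56 occupy positions 1–3 → average rank 2.
F has value 56 min → rank 2.

2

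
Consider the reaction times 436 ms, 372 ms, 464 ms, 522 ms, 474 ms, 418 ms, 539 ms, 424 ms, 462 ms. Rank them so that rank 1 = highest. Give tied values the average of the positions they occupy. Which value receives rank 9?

Sorted (descending): 539, 522, 474, 464, 462, 436, 424, 418, 372
No ties — each value takes its position as its rank.
Rank 9 → value 372.

372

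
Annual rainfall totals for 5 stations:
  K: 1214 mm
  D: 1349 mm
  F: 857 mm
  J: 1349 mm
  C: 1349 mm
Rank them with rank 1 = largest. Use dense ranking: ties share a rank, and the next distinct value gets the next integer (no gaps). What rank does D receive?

Sorted (descending): 1349, 1349, 1349, 1214, 857
The 3 values of 1349 share dense rank 1.
Remaining distinct values take the next consecutive integers.
D has value 1349 mm → rank 1.

1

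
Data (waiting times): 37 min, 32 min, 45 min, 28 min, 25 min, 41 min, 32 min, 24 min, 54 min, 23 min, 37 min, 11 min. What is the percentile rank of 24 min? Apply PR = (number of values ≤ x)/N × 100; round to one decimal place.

N = 12.
Strictly below 24: 2. Equal to 24: 1.
PR = 3/12 × 100 = 25.0

25.0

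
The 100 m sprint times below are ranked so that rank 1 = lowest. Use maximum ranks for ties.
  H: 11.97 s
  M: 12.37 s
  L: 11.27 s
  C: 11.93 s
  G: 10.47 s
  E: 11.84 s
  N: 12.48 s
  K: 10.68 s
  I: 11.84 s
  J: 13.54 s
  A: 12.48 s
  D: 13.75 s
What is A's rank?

10

Sorted (ascending): 10.47, 10.68, 11.27, 11.84, 11.84, 11.93, 11.97, 12.37, 12.48, 12.48, 13.54, 13.75
The 2 values of 11.84 occupy positions 4–5 → each gets rank 5.
The 2 values of 12.48 occupy positions 9–10 → each gets rank 10.
A has value 12.48 s → rank 10.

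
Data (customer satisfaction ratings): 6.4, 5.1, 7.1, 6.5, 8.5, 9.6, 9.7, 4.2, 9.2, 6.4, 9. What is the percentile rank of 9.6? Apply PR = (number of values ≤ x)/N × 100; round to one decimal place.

N = 11.
Strictly below 9.6: 9. Equal to 9.6: 1.
PR = 10/11 × 100 = 90.9

90.9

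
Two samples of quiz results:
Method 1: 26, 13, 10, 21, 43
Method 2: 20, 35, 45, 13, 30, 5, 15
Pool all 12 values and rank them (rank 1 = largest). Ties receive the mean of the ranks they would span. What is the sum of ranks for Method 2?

Sorted (descending): 45, 43, 35, 30, 26, 21, 20, 15, 13, 13, 10, 5
The 2 values of 13 occupy positions 9–10 → average rank (9+10)/2 = 9.5.
Method 2 values → pooled ranks: 20→7, 35→3, 45→1, 13→9.5, 30→4, 5→12, 15→8
Rank sum = 7 + 3 + 1 + 9.5 + 4 + 12 + 8 = 44.5

44.5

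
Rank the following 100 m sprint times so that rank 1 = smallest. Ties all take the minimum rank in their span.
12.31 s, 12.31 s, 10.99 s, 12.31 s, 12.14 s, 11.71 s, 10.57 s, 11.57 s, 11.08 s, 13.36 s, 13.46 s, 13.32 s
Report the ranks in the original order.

7, 7, 2, 7, 6, 5, 1, 4, 3, 11, 12, 10

Sorted (ascending): 10.57, 10.99, 11.08, 11.57, 11.71, 12.14, 12.31, 12.31, 12.31, 13.32, 13.36, 13.46
The 3 values of 12.31 occupy positions 7–9 → each gets rank 7.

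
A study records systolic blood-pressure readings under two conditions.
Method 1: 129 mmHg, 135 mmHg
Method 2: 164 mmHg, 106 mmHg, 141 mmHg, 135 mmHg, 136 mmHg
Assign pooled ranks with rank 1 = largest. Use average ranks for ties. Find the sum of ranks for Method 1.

10.5

Sorted (descending): 164, 141, 136, 135, 135, 129, 106
The 2 values of 135 occupy positions 4–5 → average rank (4+5)/2 = 4.5.
Method 1 values → pooled ranks: 129→6, 135→4.5
Rank sum = 6 + 4.5 = 10.5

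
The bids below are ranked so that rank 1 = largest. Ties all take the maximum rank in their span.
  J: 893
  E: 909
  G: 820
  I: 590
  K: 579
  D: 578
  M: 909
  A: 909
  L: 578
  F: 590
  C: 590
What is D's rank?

Sorted (descending): 909, 909, 909, 893, 820, 590, 590, 590, 579, 578, 578
The 3 values of 909 occupy positions 1–3 → each gets rank 3.
The 3 values of 590 occupy positions 6–8 → each gets rank 8.
The 2 values of 578 occupy positions 10–11 → each gets rank 11.
D has value 578 → rank 11.

11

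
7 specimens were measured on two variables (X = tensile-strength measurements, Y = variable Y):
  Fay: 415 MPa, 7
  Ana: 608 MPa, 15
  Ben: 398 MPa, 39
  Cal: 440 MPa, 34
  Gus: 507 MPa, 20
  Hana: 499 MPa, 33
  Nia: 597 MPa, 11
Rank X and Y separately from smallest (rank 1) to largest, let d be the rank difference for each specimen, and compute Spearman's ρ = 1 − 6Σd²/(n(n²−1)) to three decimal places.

-0.429

Ranks of variable 1: 2, 7, 1, 3, 5, 4, 6
Ranks of variable 2: 1, 3, 7, 6, 4, 5, 2
d = r₁ − r₂: 1, 4, -6, -3, 1, -1, 4
d²: 1, 16, 36, 9, 1, 1, 16; Σd² = 80
ρ = 1 − 6·80/(7·48) = 1 − 480/336 = -0.429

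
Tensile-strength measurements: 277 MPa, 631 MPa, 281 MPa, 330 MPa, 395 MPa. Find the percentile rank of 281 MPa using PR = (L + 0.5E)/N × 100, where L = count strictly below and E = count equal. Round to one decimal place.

30.0

N = 5.
Strictly below 281: 1. Equal to 281: 1.
PR = (1 + 0.5·1)/5 × 100 = 30.0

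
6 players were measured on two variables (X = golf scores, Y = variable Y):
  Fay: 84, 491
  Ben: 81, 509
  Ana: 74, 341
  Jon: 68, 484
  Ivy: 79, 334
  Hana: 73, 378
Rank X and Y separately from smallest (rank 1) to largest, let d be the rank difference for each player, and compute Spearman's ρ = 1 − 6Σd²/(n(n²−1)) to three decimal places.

Ranks of variable 1: 6, 5, 3, 1, 4, 2
Ranks of variable 2: 5, 6, 2, 4, 1, 3
d = r₁ − r₂: 1, -1, 1, -3, 3, -1
d²: 1, 1, 1, 9, 9, 1; Σd² = 22
ρ = 1 − 6·22/(6·35) = 1 − 132/210 = 0.371

0.371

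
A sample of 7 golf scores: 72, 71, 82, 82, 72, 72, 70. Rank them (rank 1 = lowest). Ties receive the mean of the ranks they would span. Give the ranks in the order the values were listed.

Sorted (ascending): 70, 71, 72, 72, 72, 82, 82
The 3 values of 72 occupy positions 3–5 → average rank 4.
The 2 values of 82 occupy positions 6–7 → average rank (6+7)/2 = 6.5.

4, 2, 6.5, 6.5, 4, 4, 1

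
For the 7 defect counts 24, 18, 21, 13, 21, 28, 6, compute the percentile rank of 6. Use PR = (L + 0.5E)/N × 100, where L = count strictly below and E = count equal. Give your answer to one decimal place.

7.1

N = 7.
Strictly below 6: 0. Equal to 6: 1.
PR = (0 + 0.5·1)/7 × 100 = 7.1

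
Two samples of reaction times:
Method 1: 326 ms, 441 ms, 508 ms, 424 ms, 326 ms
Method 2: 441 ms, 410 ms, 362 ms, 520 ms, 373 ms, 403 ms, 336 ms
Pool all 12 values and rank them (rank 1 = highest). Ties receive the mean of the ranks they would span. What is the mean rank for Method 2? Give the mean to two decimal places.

6.36

Sorted (descending): 520, 508, 441, 441, 424, 410, 403, 373, 362, 336, 326, 326
The 2 values of 441 occupy positions 3–4 → average rank (3+4)/2 = 3.5.
The 2 values of 326 occupy positions 11–12 → average rank (11+12)/2 = 11.5.
Method 2 values → pooled ranks: 441→3.5, 410→6, 362→9, 520→1, 373→8, 403→7, 336→10
Mean rank = (3.5 + 6 + 9 + 1 + 8 + 7 + 10) / 7 = 6.36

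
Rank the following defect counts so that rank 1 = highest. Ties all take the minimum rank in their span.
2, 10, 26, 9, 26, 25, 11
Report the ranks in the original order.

7, 5, 1, 6, 1, 3, 4

Sorted (descending): 26, 26, 25, 11, 10, 9, 2
The 2 values of 26 occupy positions 1–2 → each gets rank 1.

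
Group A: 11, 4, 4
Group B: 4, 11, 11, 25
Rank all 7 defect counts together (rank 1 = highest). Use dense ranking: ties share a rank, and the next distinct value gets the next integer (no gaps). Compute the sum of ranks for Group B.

8

Sorted (descending): 25, 11, 11, 11, 4, 4, 4
The 3 values of 11 share dense rank 2.
The 3 values of 4 share dense rank 3.
Remaining distinct values take the next consecutive integers.
Group B values → pooled ranks: 4→3, 11→2, 11→2, 25→1
Rank sum = 3 + 2 + 2 + 1 = 8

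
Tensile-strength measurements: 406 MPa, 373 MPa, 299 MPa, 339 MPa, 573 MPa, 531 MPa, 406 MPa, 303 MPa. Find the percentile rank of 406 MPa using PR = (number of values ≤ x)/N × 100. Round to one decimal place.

N = 8.
Strictly below 406: 4. Equal to 406: 2.
PR = 6/8 × 100 = 75.0

75.0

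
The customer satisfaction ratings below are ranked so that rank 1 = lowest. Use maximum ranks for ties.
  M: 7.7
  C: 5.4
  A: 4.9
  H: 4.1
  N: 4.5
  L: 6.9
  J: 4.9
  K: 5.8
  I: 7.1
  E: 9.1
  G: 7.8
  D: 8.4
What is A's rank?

Sorted (ascending): 4.1, 4.5, 4.9, 4.9, 5.4, 5.8, 6.9, 7.1, 7.7, 7.8, 8.4, 9.1
The 2 values of 4.9 occupy positions 3–4 → each gets rank 4.
A has value 4.9 → rank 4.

4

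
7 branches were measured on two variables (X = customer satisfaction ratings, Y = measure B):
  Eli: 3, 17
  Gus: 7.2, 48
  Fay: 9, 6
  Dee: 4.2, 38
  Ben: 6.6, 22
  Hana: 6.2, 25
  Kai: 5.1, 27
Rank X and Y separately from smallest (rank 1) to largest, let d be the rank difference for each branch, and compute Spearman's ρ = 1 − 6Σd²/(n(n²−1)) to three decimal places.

Ranks of variable 1: 1, 6, 7, 2, 5, 4, 3
Ranks of variable 2: 2, 7, 1, 6, 3, 4, 5
d = r₁ − r₂: -1, -1, 6, -4, 2, 0, -2
d²: 1, 1, 36, 16, 4, 0, 4; Σd² = 62
ρ = 1 − 6·62/(7·48) = 1 − 372/336 = -0.107

-0.107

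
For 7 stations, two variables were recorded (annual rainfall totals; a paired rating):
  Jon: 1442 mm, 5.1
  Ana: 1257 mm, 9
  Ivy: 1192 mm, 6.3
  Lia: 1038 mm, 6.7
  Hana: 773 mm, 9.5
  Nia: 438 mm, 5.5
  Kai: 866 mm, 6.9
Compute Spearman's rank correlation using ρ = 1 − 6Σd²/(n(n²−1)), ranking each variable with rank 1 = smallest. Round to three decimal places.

-0.250

Ranks of variable 1: 7, 6, 5, 4, 2, 1, 3
Ranks of variable 2: 1, 6, 3, 4, 7, 2, 5
d = r₁ − r₂: 6, 0, 2, 0, -5, -1, -2
d²: 36, 0, 4, 0, 25, 1, 4; Σd² = 70
ρ = 1 − 6·70/(7·48) = 1 − 420/336 = -0.250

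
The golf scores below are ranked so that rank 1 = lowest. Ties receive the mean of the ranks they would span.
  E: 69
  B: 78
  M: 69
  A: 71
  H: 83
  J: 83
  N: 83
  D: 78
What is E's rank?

1.5

Sorted (ascending): 69, 69, 71, 78, 78, 83, 83, 83
The 2 values of 69 occupy positions 1–2 → average rank (1+2)/2 = 1.5.
The 2 values of 78 occupy positions 4–5 → average rank (4+5)/2 = 4.5.
The 3 values of 83 occupy positions 6–8 → average rank 7.
E has value 69 → rank 1.5.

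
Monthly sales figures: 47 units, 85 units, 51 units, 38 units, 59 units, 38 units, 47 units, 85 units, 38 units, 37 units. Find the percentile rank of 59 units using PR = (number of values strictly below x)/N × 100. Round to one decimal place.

N = 10.
Strictly below 59: 7. Equal to 59: 1.
PR = 7/10 × 100 = 70.0

70.0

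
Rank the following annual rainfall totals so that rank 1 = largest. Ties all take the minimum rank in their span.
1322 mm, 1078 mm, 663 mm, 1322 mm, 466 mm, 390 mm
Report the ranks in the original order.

Sorted (descending): 1322, 1322, 1078, 663, 466, 390
The 2 values of 1322 occupy positions 1–2 → each gets rank 1.

1, 3, 4, 1, 5, 6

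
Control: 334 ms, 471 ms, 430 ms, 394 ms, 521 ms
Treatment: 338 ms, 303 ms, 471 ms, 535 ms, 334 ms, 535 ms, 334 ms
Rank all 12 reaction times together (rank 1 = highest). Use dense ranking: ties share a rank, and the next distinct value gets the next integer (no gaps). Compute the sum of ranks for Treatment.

Sorted (descending): 535, 535, 521, 471, 471, 430, 394, 338, 334, 334, 334, 303
The 2 values of 535 share dense rank 1.
The 2 values of 471 share dense rank 3.
The 3 values of 334 share dense rank 7.
Remaining distinct values take the next consecutive integers.
Treatment values → pooled ranks: 338→6, 303→8, 471→3, 535→1, 334→7, 535→1, 334→7
Rank sum = 6 + 8 + 3 + 1 + 7 + 1 + 7 = 33

33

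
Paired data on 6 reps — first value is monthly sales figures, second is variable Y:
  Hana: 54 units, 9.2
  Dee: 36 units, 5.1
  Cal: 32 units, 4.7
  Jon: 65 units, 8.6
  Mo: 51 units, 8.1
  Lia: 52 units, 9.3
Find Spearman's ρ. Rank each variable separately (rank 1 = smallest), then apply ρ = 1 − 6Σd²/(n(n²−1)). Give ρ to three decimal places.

Ranks of variable 1: 5, 2, 1, 6, 3, 4
Ranks of variable 2: 5, 2, 1, 4, 3, 6
d = r₁ − r₂: 0, 0, 0, 2, 0, -2
d²: 0, 0, 0, 4, 0, 4; Σd² = 8
ρ = 1 − 6·8/(6·35) = 1 − 48/210 = 0.771

0.771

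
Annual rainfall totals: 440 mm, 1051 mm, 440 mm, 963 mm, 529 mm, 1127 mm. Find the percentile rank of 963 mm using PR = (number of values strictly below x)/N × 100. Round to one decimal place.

50.0

N = 6.
Strictly below 963: 3. Equal to 963: 1.
PR = 3/6 × 100 = 50.0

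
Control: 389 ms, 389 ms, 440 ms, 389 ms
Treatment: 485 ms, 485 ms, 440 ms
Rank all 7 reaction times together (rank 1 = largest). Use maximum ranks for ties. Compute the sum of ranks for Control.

Sorted (descending): 485, 485, 440, 440, 389, 389, 389
The 2 values of 485 occupy positions 1–2 → each gets rank 2.
The 2 values of 440 occupy positions 3–4 → each gets rank 4.
The 3 values of 389 occupy positions 5–7 → each gets rank 7.
Control values → pooled ranks: 389→7, 389→7, 440→4, 389→7
Rank sum = 7 + 7 + 4 + 7 = 25

25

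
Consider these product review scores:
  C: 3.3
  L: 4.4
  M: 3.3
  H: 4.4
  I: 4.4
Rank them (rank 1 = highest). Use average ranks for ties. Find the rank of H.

2

Sorted (descending): 4.4, 4.4, 4.4, 3.3, 3.3
The 3 values of 4.4 occupy positions 1–3 → average rank 2.
The 2 values of 3.3 occupy positions 4–5 → average rank (4+5)/2 = 4.5.
H has value 4.4 → rank 2.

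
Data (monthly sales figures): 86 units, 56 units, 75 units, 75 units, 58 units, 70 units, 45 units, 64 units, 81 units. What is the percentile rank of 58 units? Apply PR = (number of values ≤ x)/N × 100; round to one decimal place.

33.3

N = 9.
Strictly below 58: 2. Equal to 58: 1.
PR = 3/9 × 100 = 33.3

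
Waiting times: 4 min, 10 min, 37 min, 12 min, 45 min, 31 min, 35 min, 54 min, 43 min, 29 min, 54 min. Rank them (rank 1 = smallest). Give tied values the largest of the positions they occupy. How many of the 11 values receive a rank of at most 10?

9

Sorted (ascending): 4, 10, 12, 29, 31, 35, 37, 43, 45, 54, 54
The 2 values of 54 occupy positions 10–11 → each gets rank 11.
Ranks ≤ 10: {1, 2, 3, 4, 5, 6, 7, 8, 9} → 9 values.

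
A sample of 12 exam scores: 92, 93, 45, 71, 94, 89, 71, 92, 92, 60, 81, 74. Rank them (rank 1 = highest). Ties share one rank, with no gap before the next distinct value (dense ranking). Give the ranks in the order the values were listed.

3, 2, 9, 7, 1, 4, 7, 3, 3, 8, 5, 6

Sorted (descending): 94, 93, 92, 92, 92, 89, 81, 74, 71, 71, 60, 45
The 3 values of 92 share dense rank 3.
The 2 values of 71 share dense rank 7.
Remaining distinct values take the next consecutive integers.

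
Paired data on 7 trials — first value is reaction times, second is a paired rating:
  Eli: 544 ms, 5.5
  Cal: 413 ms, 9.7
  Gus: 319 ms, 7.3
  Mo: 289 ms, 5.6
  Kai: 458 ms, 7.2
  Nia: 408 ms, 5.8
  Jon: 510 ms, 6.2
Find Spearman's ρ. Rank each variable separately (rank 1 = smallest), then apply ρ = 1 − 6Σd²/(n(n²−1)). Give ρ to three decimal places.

Ranks of variable 1: 7, 4, 2, 1, 5, 3, 6
Ranks of variable 2: 1, 7, 6, 2, 5, 3, 4
d = r₁ − r₂: 6, -3, -4, -1, 0, 0, 2
d²: 36, 9, 16, 1, 0, 0, 4; Σd² = 66
ρ = 1 − 6·66/(7·48) = 1 − 396/336 = -0.179

-0.179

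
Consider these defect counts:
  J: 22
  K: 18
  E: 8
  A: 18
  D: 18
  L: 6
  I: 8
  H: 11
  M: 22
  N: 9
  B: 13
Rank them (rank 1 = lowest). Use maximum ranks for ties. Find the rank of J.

11

Sorted (ascending): 6, 8, 8, 9, 11, 13, 18, 18, 18, 22, 22
The 2 values of 8 occupy positions 2–3 → each gets rank 3.
The 3 values of 18 occupy positions 7–9 → each gets rank 9.
The 2 values of 22 occupy positions 10–11 → each gets rank 11.
J has value 22 → rank 11.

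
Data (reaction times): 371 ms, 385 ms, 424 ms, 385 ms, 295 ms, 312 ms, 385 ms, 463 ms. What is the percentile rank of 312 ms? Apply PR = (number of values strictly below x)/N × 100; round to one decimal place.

N = 8.
Strictly below 312: 1. Equal to 312: 1.
PR = 1/8 × 100 = 12.5

12.5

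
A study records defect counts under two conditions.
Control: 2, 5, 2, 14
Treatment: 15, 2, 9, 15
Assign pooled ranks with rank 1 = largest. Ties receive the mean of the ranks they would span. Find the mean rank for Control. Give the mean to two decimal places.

5.50

Sorted (descending): 15, 15, 14, 9, 5, 2, 2, 2
The 2 values of 15 occupy positions 1–2 → average rank (1+2)/2 = 1.5.
The 3 values of 2 occupy positions 6–8 → average rank 7.
Control values → pooled ranks: 2→7, 5→5, 2→7, 14→3
Mean rank = (7 + 5 + 7 + 3) / 4 = 5.50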